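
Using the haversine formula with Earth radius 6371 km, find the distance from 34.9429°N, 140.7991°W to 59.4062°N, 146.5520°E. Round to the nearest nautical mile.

Δλ = 146.5520 − -140.7991 = 287.3511°; wrapped into (−180°, 180°]: -72.6489°.
Δφ = 59.4062 − 34.9429 = 24.4633°.
a = sin²(Δφ/2) + cos φ₁ · cos φ₂ · sin²(Δλ/2) = 0.191275.
c = 2·atan2(√a, √(1−a)) = 0.90530 rad → d = 6371·c ≈ 5767.67 km ≈ 3114.29 nmi.

3114 nmi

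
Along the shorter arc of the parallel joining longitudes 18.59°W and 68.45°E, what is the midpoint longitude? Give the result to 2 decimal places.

Signed shortest Δλ from -18.59° to +68.45° is +87.04°.
Midpoint longitude = -18.59° + (+87.04°)/2 = -18.59° + 43.52° = +24.93°.

24.93°E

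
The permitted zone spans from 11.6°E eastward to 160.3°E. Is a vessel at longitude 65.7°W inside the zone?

No

Band width going east from +11.6° to +160.3°: ((160.3 − 11.6) mod 360) = 148.7°.
Offset of -65.7° east of the west edge: ((-65.7 − 11.6) mod 360) = 282.7°.
282.7° > 148.7° ⇒ outside.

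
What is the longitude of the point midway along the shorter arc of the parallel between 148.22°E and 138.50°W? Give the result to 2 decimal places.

Signed shortest Δλ from +148.22° to -138.50° is +73.28°.
Midpoint longitude = +148.22° + (+73.28°)/2 = +148.22° + 36.64° = +184.86°.
Normalise into (−180°, 180°]: -175.14°.
(The naïve average (+148.22 + -138.50)/2 = 4.86° is on the wrong side of the globe.)

175.14°W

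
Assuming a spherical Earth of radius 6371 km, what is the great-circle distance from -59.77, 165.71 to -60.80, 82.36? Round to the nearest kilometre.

Δλ = 82.36 − 165.71 = -83.35°.
Δφ = -60.80 − -59.77 = -1.03°.
a = sin²(Δφ/2) + cos φ₁ · cos φ₂ · sin²(Δλ/2) = 0.108671.
c = 2·atan2(√a, √(1−a)) = 0.67187 rad → d = 6371·c ≈ 4280.49 km.

4280 km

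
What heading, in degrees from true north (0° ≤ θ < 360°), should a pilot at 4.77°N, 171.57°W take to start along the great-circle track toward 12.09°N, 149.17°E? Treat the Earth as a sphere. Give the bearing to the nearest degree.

Δλ = 149.17 − -171.57 = 320.74°; wrapped into (−180°, 180°]: -39.26°.
θ = atan2( sin Δλ · cos φ₂ , cos φ₁ · sin φ₂ − sin φ₁ · cos φ₂ · cos Δλ )
  = atan2(-0.61880, 0.14576) = -76.745° → normalised to [0°, 360°): 283.255°.

283°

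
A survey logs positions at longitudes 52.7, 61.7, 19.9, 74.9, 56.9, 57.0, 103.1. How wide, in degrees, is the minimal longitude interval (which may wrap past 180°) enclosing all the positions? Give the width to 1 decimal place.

Sort the longitudes: +19.9°, +52.7°, +56.9°, +57.0°, +61.7°, +74.9°, +103.1°.
Eastward gaps between consecutive values (wrapping around): 32.8°, 4.2°, 0.1°, 4.7°, 13.2°, 28.2°, 276.8°.
Largest gap = 276.8° ⇒ minimal covering band is its complement: 360° − 276.8° = 83.2°.
Band runs from +19.9° eastward to +103.1°.

83.2°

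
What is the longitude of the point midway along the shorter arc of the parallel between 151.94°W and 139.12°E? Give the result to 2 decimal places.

173.59°E

Signed shortest Δλ from -151.94° to +139.12° is -68.94°.
Midpoint longitude = -151.94° + (-68.94°)/2 = -151.94° − 34.47° = -186.41°.
Normalise into (−180°, 180°]: +173.59°.
(The naïve average (-151.94 + +139.12)/2 = -6.41° is on the wrong side of the globe.)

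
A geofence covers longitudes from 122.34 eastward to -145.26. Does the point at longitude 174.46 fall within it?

Yes

Band width going east from +122.34° to -145.26°: ((-145.26 − 122.34) mod 360) = 92.40°.
Offset of +174.46° east of the west edge: ((174.46 − 122.34) mod 360) = 52.12°.
52.12° ≤ 92.40° ⇒ inside.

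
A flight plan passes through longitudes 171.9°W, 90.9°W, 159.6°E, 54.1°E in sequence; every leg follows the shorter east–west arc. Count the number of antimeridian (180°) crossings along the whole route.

Leg 1: -171.9° → -90.9°, shortest Δλ = 81.0° (east) — does not cross 180°.
Leg 2: -90.9° → +159.6°, shortest Δλ = -109.5° (west) — crosses 180°.
Leg 3: +159.6° → +54.1°, shortest Δλ = -105.5° (west) — does not cross 180°.
Total crossings: 1.

1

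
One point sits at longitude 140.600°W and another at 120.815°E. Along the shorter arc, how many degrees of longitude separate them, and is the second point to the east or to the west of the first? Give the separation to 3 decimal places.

Raw difference: 120.815 − -140.600 = 261.415°.
Normalise into (−180°, 180°]: 261.415° − 360° = -98.585°.
Negative ⇒ the second point lies to the west; separation 98.585°.

98.585° west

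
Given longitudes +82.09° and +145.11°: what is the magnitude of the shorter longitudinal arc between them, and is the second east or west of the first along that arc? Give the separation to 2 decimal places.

63.02° east

Raw difference: 145.11 − 82.09 = 63.02°.
Normalise into (−180°, 180°]: 63.02° stays 63.02°.
Positive ⇒ the second point lies to the east; separation 63.02°.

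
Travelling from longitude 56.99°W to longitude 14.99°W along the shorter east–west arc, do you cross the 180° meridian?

No

Signed shortest Δλ = ((-14.99 − -56.99 + 180) mod 360) − 180 = 42.0°.
Going east by 42.0° from -56.99° reaches -14.99° without touching 180°.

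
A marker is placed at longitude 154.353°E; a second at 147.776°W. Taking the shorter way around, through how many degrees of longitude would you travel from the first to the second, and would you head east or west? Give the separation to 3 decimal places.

57.871° east

Raw difference: -147.776 − 154.353 = -302.129°.
Normalise into (−180°, 180°]: -302.129° + 360° = 57.871°.
Positive ⇒ the second point lies to the east; separation 57.871°.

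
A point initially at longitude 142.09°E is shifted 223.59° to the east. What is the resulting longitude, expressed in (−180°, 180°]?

Start at +142.09°; shift +223.59° → +365.68°.
+365.68° lies outside (−180°, 180°]; subtract 360° → +5.68°.

5.68°E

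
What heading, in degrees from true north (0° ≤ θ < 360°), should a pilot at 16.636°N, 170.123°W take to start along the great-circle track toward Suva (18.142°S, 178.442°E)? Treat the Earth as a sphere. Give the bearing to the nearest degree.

Δλ = 178.442 − -170.123 = 348.565°; wrapped into (−180°, 180°]: -11.435°.
θ = atan2( sin Δλ · cos φ₂ , cos φ₁ · sin φ₂ − sin φ₁ · cos φ₂ · cos Δλ )
  = atan2(-0.18840, -0.56500) = -161.559° → normalised to [0°, 360°): 198.441°.

198°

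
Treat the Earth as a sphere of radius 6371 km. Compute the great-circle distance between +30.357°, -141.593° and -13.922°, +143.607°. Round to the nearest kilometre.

Δλ = 143.607 − -141.593 = 285.200°; wrapped into (−180°, 180°]: -74.800°.
Δφ = -13.922 − 30.357 = -44.279°.
a = sin²(Δφ/2) + cos φ₁ · cos φ₂ · sin²(Δλ/2) = 0.451001.
c = 2·atan2(√a, √(1−a)) = 1.47264 rad → d = 6371·c ≈ 9382.19 km.

9382 km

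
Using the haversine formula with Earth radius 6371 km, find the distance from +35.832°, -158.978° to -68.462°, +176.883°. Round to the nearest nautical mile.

Δλ = 176.883 − -158.978 = 335.861°; wrapped into (−180°, 180°]: -24.139°.
Δφ = -68.462 − 35.832 = -104.294°.
a = sin²(Δφ/2) + cos φ₁ · cos φ₂ · sin²(Δλ/2) = 0.636462.
c = 2·atan2(√a, √(1−a)) = 1.84723 rad → d = 6371·c ≈ 11768.69 km ≈ 6354.58 nmi.

6355 nmi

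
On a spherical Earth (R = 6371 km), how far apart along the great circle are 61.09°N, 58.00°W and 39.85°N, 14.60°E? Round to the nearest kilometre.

5313 km

Δλ = 14.60 − -58.00 = 72.60°.
Δφ = 39.85 − 61.09 = -21.24°.
a = sin²(Δφ/2) + cos φ₁ · cos φ₂ · sin²(Δλ/2) = 0.164043.
c = 2·atan2(√a, √(1−a)) = 0.83401 rad → d = 6371·c ≈ 5313.46 km.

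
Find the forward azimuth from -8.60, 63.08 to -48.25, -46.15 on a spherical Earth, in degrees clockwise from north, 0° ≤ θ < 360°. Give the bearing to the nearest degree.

Δλ = -46.15 − 63.08 = -109.23°.
θ = atan2( sin Δλ · cos φ₂ , cos φ₁ · sin φ₂ − sin φ₁ · cos φ₂ · cos Δλ )
  = atan2(-0.62873, -0.77046) = -140.784° → normalised to [0°, 360°): 219.216°.

219°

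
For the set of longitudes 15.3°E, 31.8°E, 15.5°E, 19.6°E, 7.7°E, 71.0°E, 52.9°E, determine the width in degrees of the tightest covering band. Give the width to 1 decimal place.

Sort the longitudes: +7.7°, +15.3°, +15.5°, +19.6°, +31.8°, +52.9°, +71.0°.
Eastward gaps between consecutive values (wrapping around): 7.6°, 0.2°, 4.1°, 12.2°, 21.1°, 18.1°, 296.7°.
Largest gap = 296.7° ⇒ minimal covering band is its complement: 360° − 296.7° = 63.3°.
Band runs from +7.7° eastward to +71.0°.

63.3°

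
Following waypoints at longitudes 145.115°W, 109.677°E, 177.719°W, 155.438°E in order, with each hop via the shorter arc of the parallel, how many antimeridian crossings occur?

Leg 1: -145.115° → +109.677°, shortest Δλ = -105.208° (west) — crosses 180°.
Leg 2: +109.677° → -177.719°, shortest Δλ = 72.604° (east) — crosses 180°.
Leg 3: -177.719° → +155.438°, shortest Δλ = -26.843° (west) — crosses 180°.
Total crossings: 3.

3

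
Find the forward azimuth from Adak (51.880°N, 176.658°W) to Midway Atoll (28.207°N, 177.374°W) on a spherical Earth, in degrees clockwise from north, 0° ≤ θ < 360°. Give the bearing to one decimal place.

181.6°

Δλ = -177.374 − -176.658 = -0.716°.
θ = atan2( sin Δλ · cos φ₂ , cos φ₁ · sin φ₂ − sin φ₁ · cos φ₂ · cos Δλ )
  = atan2(-0.01101, -0.40146) = -178.429° → normalised to [0°, 360°): 181.571°.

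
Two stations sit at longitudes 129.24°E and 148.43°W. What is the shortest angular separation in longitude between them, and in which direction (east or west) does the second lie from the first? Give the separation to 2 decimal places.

82.33° east

Raw difference: -148.43 − 129.24 = -277.67°.
Normalise into (−180°, 180°]: -277.67° + 360° = 82.33°.
Positive ⇒ the second point lies to the east; separation 82.33°.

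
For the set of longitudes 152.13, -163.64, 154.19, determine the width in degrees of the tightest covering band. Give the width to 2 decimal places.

44.23°

Sort the longitudes: -163.64°, +152.13°, +154.19°.
Eastward gaps between consecutive values (wrapping around): 315.77°, 2.06°, 42.17°.
Largest gap = 315.77° ⇒ minimal covering band is its complement: 360° − 315.77° = 44.23°.
Band runs from +152.13° eastward to -163.64°, crossing the antimeridian.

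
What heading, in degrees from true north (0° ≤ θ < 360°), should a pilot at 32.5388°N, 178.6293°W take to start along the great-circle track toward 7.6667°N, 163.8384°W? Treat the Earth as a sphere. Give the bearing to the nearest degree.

Δλ = -163.8384 − -178.6293 = 14.7909°.
θ = atan2( sin Δλ · cos φ₂ , cos φ₁ · sin φ₂ − sin φ₁ · cos φ₂ · cos Δλ )
  = atan2(0.25301, -0.40293) = 147.874° → normalised to [0°, 360°): 147.874°.

148°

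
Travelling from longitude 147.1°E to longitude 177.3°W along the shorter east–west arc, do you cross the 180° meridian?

Naïve |-177.3 − 147.1| = 324.4° > 180°, so the shorter arc goes the other way round — across 180°.
Signed shortest Δλ = ((-177.3 − 147.1 + 180) mod 360) − 180 = 35.6°.
Going east by 35.6° from +147.1° passes through 180° before reaching -177.3°.

Yes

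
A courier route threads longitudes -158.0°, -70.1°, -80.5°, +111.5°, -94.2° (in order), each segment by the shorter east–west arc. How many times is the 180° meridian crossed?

Leg 1: -158.0° → -70.1°, shortest Δλ = 87.9° (east) — does not cross 180°.
Leg 2: -70.1° → -80.5°, shortest Δλ = -10.4° (west) — does not cross 180°.
Leg 3: -80.5° → +111.5°, shortest Δλ = -168.0° (west) — crosses 180°.
Leg 4: +111.5° → -94.2°, shortest Δλ = 154.3° (east) — crosses 180°.
Total crossings: 2.

2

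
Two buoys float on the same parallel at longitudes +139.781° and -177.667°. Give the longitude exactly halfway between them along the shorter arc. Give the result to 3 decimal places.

+161.057°

Signed shortest Δλ from +139.781° to -177.667° is +42.552°.
Midpoint longitude = +139.781° + (+42.552°)/2 = +139.781° + 21.276° = +161.057°.
(The naïve average (+139.781 + -177.667)/2 = -18.943° is on the wrong side of the globe.)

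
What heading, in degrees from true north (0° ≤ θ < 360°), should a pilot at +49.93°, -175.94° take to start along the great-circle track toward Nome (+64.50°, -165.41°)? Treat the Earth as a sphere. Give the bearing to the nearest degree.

17°

Δλ = -165.41 − -175.94 = 10.53°.
θ = atan2( sin Δλ · cos φ₂ , cos φ₁ · sin φ₂ − sin φ₁ · cos φ₂ · cos Δλ )
  = atan2(0.07868, 0.25711) = 17.014° → normalised to [0°, 360°): 17.014°.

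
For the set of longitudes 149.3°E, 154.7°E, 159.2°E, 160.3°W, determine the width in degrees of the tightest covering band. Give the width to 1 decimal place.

50.4°

Sort the longitudes: -160.3°, +149.3°, +154.7°, +159.2°.
Eastward gaps between consecutive values (wrapping around): 309.6°, 5.4°, 4.5°, 40.5°.
Largest gap = 309.6° ⇒ minimal covering band is its complement: 360° − 309.6° = 50.4°.
Band runs from +149.3° eastward to -160.3°, crossing the antimeridian.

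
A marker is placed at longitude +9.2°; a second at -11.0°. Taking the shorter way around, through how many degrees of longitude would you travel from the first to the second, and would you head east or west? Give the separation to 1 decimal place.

Raw difference: -11.0 − 9.2 = -20.2°.
Normalise into (−180°, 180°]: -20.2° stays -20.2°.
Negative ⇒ the second point lies to the west; separation 20.2°.

20.2° west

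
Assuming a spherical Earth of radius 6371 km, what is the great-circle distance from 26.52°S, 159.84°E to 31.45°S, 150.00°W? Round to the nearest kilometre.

Δλ = -150.00 − 159.84 = -309.84°; wrapped into (−180°, 180°]: 50.16°.
Δφ = -31.45 − -26.52 = -4.93°.
a = sin²(Δφ/2) + cos φ₁ · cos φ₂ · sin²(Δλ/2) = 0.139003.
c = 2·atan2(√a, √(1−a)) = 0.76412 rad → d = 6371·c ≈ 4868.19 km.

4868 km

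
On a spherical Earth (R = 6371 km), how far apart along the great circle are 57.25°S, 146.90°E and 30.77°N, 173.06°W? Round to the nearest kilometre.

Δλ = -173.06 − 146.90 = -319.96°; wrapped into (−180°, 180°]: 40.04°.
Δφ = 30.77 − -57.25 = 88.02°.
a = sin²(Δφ/2) + cos φ₁ · cos φ₂ · sin²(Δλ/2) = 0.537203.
c = 2·atan2(√a, √(1−a)) = 1.64527 rad → d = 6371·c ≈ 10482.02 km.

10482 km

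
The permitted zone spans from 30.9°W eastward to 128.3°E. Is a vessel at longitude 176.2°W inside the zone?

No

Band width going east from -30.9° to +128.3°: ((128.3 − -30.9) mod 360) = 159.2°.
Offset of -176.2° east of the west edge: ((-176.2 − -30.9) mod 360) = 214.7°.
214.7° > 159.2° ⇒ outside.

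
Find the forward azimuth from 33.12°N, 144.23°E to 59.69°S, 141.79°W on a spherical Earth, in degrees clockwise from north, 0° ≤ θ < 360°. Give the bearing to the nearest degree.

149°

Δλ = -141.79 − 144.23 = -286.02°; wrapped into (−180°, 180°]: 73.98°.
θ = atan2( sin Δλ · cos φ₂ , cos φ₁ · sin φ₂ − sin φ₁ · cos φ₂ · cos Δλ )
  = atan2(0.48508, -0.79914) = 148.742° → normalised to [0°, 360°): 148.742°.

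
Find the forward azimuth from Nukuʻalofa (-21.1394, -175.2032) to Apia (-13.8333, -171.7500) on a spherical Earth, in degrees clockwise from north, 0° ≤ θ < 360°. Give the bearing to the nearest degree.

Δλ = -171.7500 − -175.2032 = 3.4532°.
θ = atan2( sin Δλ · cos φ₂ , cos φ₁ · sin φ₂ − sin φ₁ · cos φ₂ · cos Δλ )
  = atan2(0.05849, 0.12653) = 24.807° → normalised to [0°, 360°): 24.807°.

25°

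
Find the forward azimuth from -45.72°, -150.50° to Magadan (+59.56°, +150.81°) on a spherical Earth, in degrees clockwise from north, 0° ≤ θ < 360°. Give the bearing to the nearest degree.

331°

Δλ = 150.81 − -150.50 = 301.31°; wrapped into (−180°, 180°]: -58.69°.
θ = atan2( sin Δλ · cos φ₂ , cos φ₁ · sin φ₂ − sin φ₁ · cos φ₂ · cos Δλ )
  = atan2(-0.43285, 0.79042) = -28.706° → normalised to [0°, 360°): 331.294°.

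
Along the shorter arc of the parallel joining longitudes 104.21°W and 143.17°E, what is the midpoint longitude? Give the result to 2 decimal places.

Signed shortest Δλ from -104.21° to +143.17° is -112.62°.
Midpoint longitude = -104.21° + (-112.62°)/2 = -104.21° − 56.31° = -160.52°.
(The naïve average (-104.21 + +143.17)/2 = 19.48° is on the wrong side of the globe.)

160.52°W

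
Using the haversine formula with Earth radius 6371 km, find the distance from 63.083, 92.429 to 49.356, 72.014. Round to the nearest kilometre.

Δλ = 72.014 − 92.429 = -20.415°.
Δφ = 49.356 − 63.083 = -13.727°.
a = sin²(Δφ/2) + cos φ₁ · cos φ₂ · sin²(Δλ/2) = 0.023542.
c = 2·atan2(√a, √(1−a)) = 0.30808 rad → d = 6371·c ≈ 1962.79 km.

1963 km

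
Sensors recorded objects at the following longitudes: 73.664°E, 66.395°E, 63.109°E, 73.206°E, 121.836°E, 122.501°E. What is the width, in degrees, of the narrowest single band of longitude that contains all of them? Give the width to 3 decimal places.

59.392°

Sort the longitudes: +63.109°, +66.395°, +73.206°, +73.664°, +121.836°, +122.501°.
Eastward gaps between consecutive values (wrapping around): 3.286°, 6.811°, 0.458°, 48.172°, 0.665°, 300.608°.
Largest gap = 300.608° ⇒ minimal covering band is its complement: 360° − 300.608° = 59.392°.
Band runs from +63.109° eastward to +122.501°.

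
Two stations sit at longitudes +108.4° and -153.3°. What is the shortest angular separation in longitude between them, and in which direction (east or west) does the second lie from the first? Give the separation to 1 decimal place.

Raw difference: -153.3 − 108.4 = -261.7°.
Normalise into (−180°, 180°]: -261.7° + 360° = 98.3°.
Positive ⇒ the second point lies to the east; separation 98.3°.

98.3° east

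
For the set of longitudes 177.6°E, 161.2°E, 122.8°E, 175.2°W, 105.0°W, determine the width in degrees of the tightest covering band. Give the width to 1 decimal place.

132.2°

Sort the longitudes: -175.2°, -105.0°, +122.8°, +161.2°, +177.6°.
Eastward gaps between consecutive values (wrapping around): 70.2°, 227.8°, 38.4°, 16.4°, 7.2°.
Largest gap = 227.8° ⇒ minimal covering band is its complement: 360° − 227.8° = 132.2°.
Band runs from +122.8° eastward to -105.0°, crossing the antimeridian.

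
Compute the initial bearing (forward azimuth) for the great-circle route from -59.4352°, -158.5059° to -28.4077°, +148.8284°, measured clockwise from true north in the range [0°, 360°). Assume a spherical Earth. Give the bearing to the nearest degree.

287°

Δλ = 148.8284 − -158.5059 = 307.3343°; wrapped into (−180°, 180°]: -52.6657°.
θ = atan2( sin Δλ · cos φ₂ , cos φ₁ · sin φ₂ − sin φ₁ · cos φ₂ · cos Δλ )
  = atan2(-0.69937, 0.21740) = -72.732° → normalised to [0°, 360°): 287.268°.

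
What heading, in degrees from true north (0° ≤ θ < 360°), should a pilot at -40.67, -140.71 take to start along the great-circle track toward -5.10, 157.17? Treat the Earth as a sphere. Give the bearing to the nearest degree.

285°

Δλ = 157.17 − -140.71 = 297.88°; wrapped into (−180°, 180°]: -62.12°.
θ = atan2( sin Δλ · cos φ₂ , cos φ₁ · sin φ₂ − sin φ₁ · cos φ₂ · cos Δλ )
  = atan2(-0.88043, 0.23612) = -74.987° → normalised to [0°, 360°): 285.013°.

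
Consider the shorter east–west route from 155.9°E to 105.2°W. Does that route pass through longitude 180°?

Yes

Naïve |-105.2 − 155.9| = 261.1° > 180°, so the shorter arc goes the other way round — across 180°.
Signed shortest Δλ = ((-105.2 − 155.9 + 180) mod 360) − 180 = 98.9°.
Going east by 98.9° from +155.9° passes through 180° before reaching -105.2°.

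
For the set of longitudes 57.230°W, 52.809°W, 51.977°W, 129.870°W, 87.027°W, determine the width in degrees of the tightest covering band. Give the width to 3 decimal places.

Sort the longitudes: -129.870°, -87.027°, -57.230°, -52.809°, -51.977°.
Eastward gaps between consecutive values (wrapping around): 42.843°, 29.797°, 4.421°, 0.832°, 282.107°.
Largest gap = 282.107° ⇒ minimal covering band is its complement: 360° − 282.107° = 77.893°.
Band runs from -129.870° eastward to -51.977°.

77.893°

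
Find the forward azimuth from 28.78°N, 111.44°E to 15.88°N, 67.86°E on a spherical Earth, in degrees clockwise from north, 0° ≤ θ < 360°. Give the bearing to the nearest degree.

262°

Δλ = 67.86 − 111.44 = -43.58°.
θ = atan2( sin Δλ · cos φ₂ , cos φ₁ · sin φ₂ − sin φ₁ · cos φ₂ · cos Δλ )
  = atan2(-0.66306, -0.09563) = -98.207° → normalised to [0°, 360°): 261.793°.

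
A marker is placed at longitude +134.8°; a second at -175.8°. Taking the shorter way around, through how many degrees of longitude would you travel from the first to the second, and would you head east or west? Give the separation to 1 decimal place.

Raw difference: -175.8 − 134.8 = -310.6°.
Normalise into (−180°, 180°]: -310.6° + 360° = 49.4°.
Positive ⇒ the second point lies to the east; separation 49.4°.

49.4° east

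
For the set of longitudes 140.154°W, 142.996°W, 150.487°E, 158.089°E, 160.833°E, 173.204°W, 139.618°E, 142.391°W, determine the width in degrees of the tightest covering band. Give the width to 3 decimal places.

Sort the longitudes: -173.204°, -142.996°, -142.391°, -140.154°, +139.618°, +150.487°, +158.089°, +160.833°.
Eastward gaps between consecutive values (wrapping around): 30.208°, 0.605°, 2.237°, 279.772°, 10.869°, 7.602°, 2.744°, 25.963°.
Largest gap = 279.772° ⇒ minimal covering band is its complement: 360° − 279.772° = 80.228°.
Band runs from +139.618° eastward to -140.154°, crossing the antimeridian.

80.228°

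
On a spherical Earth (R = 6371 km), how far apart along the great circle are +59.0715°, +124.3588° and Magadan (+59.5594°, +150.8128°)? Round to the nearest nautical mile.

806 nmi

Δλ = 150.8128 − 124.3588 = 26.4540°.
Δφ = 59.5594 − 59.0715 = 0.4879°.
a = sin²(Δφ/2) + cos φ₁ · cos φ₂ · sin²(Δλ/2) = 0.013651.
c = 2·atan2(√a, √(1−a)) = 0.23421 rad → d = 6371·c ≈ 1492.15 km ≈ 805.70 nmi.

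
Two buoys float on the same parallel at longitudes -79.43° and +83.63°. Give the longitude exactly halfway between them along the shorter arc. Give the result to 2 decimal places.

Signed shortest Δλ from -79.43° to +83.63° is +163.06°.
Midpoint longitude = -79.43° + (+163.06°)/2 = -79.43° + 81.53° = +2.10°.

+2.10°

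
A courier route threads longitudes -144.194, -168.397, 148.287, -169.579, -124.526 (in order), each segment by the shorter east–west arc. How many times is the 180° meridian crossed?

Leg 1: -144.194° → -168.397°, shortest Δλ = -24.203° (west) — does not cross 180°.
Leg 2: -168.397° → +148.287°, shortest Δλ = -43.316° (west) — crosses 180°.
Leg 3: +148.287° → -169.579°, shortest Δλ = 42.134° (east) — crosses 180°.
Leg 4: -169.579° → -124.526°, shortest Δλ = 45.053° (east) — does not cross 180°.
Total crossings: 2.

2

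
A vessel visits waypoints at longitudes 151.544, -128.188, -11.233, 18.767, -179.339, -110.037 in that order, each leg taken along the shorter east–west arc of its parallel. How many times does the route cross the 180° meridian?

Leg 1: +151.544° → -128.188°, shortest Δλ = 80.268° (east) — crosses 180°.
Leg 2: -128.188° → -11.233°, shortest Δλ = 116.955° (east) — does not cross 180°.
Leg 3: -11.233° → +18.767°, shortest Δλ = 30.0° (east) — does not cross 180°.
Leg 4: +18.767° → -179.339°, shortest Δλ = 161.894° (east) — crosses 180°.
Leg 5: -179.339° → -110.037°, shortest Δλ = 69.302° (east) — does not cross 180°.
Total crossings: 2.

2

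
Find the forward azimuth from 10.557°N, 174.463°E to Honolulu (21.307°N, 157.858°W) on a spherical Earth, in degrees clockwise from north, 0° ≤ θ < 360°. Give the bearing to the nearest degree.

Δλ = -157.858 − 174.463 = -332.321°; wrapped into (−180°, 180°]: 27.679°.
θ = atan2( sin Δλ · cos φ₂ , cos φ₁ · sin φ₂ − sin φ₁ · cos φ₂ · cos Δλ )
  = atan2(0.43277, 0.20606) = 64.539° → normalised to [0°, 360°): 64.539°.

65°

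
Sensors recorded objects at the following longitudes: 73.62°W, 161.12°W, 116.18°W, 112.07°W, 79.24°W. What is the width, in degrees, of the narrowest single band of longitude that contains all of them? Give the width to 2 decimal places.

Sort the longitudes: -161.12°, -116.18°, -112.07°, -79.24°, -73.62°.
Eastward gaps between consecutive values (wrapping around): 44.94°, 4.11°, 32.83°, 5.62°, 272.50°.
Largest gap = 272.50° ⇒ minimal covering band is its complement: 360° − 272.50° = 87.50°.
Band runs from -161.12° eastward to -73.62°.

87.50°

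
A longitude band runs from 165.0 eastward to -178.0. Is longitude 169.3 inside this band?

Yes

Band width going east from +165.0° to -178.0°: ((-178.0 − 165.0) mod 360) = 17.0°.
Offset of +169.3° east of the west edge: ((169.3 − 165.0) mod 360) = 4.3°.
4.3° ≤ 17.0° ⇒ inside.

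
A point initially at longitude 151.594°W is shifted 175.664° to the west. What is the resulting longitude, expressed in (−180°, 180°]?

Start at -151.594°; shift −175.664° → -327.258°.
-327.258° lies outside (−180°, 180°]; add 360° → +32.742°.

32.742°E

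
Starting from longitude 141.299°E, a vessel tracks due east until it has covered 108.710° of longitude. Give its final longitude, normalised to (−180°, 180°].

109.991°W

Start at +141.299°; shift +108.710° → +250.009°.
+250.009° lies outside (−180°, 180°]; subtract 360° → -109.991°.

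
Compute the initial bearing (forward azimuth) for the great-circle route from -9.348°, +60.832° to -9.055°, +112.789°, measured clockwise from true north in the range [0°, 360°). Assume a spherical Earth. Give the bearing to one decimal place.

Δλ = 112.789 − 60.832 = 51.957°.
θ = atan2( sin Δλ · cos φ₂ , cos φ₁ · sin φ₂ − sin φ₁ · cos φ₂ · cos Δλ )
  = atan2(0.77773, -0.05644) = 94.151° → normalised to [0°, 360°): 94.151°.

94.2°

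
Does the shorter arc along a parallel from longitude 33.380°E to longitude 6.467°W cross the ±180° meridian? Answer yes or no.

No

Signed shortest Δλ = ((-6.467 − 33.380 + 180) mod 360) − 180 = -39.847°.
Going west by 39.847° from +33.380° reaches -6.467° without touching 180°.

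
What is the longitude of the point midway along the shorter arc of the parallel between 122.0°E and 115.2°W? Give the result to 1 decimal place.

176.6°W

Signed shortest Δλ from +122.0° to -115.2° is +122.8°.
Midpoint longitude = +122.0° + (+122.8°)/2 = +122.0° + 61.4° = +183.4°.
Normalise into (−180°, 180°]: -176.6°.
(The naïve average (+122.0 + -115.2)/2 = 3.4° is on the wrong side of the globe.)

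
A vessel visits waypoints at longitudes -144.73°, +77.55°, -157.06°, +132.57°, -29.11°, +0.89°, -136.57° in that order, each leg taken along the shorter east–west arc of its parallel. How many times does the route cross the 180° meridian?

Leg 1: -144.73° → +77.55°, shortest Δλ = -137.72° (west) — crosses 180°.
Leg 2: +77.55° → -157.06°, shortest Δλ = 125.39° (east) — crosses 180°.
Leg 3: -157.06° → +132.57°, shortest Δλ = -70.37° (west) — crosses 180°.
Leg 4: +132.57° → -29.11°, shortest Δλ = -161.68° (west) — does not cross 180°.
Leg 5: -29.11° → +0.89°, shortest Δλ = 30.0° (east) — does not cross 180°.
Leg 6: +0.89° → -136.57°, shortest Δλ = -137.46° (west) — does not cross 180°.
Total crossings: 3.

3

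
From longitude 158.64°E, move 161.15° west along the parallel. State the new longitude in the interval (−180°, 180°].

2.51°W

Start at +158.64°; shift −161.15° → -2.51°.
-2.51° already lies in (−180°, 180°].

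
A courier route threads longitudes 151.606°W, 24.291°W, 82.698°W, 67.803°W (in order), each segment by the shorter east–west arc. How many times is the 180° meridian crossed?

0

Leg 1: -151.606° → -24.291°, shortest Δλ = 127.315° (east) — does not cross 180°.
Leg 2: -24.291° → -82.698°, shortest Δλ = -58.407° (west) — does not cross 180°.
Leg 3: -82.698° → -67.803°, shortest Δλ = 14.895° (east) — does not cross 180°.
Total crossings: 0.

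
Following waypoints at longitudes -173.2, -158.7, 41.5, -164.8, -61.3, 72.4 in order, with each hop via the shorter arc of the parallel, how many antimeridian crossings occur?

Leg 1: -173.2° → -158.7°, shortest Δλ = 14.5° (east) — does not cross 180°.
Leg 2: -158.7° → +41.5°, shortest Δλ = -159.8° (west) — crosses 180°.
Leg 3: +41.5° → -164.8°, shortest Δλ = 153.7° (east) — crosses 180°.
Leg 4: -164.8° → -61.3°, shortest Δλ = 103.5° (east) — does not cross 180°.
Leg 5: -61.3° → +72.4°, shortest Δλ = 133.7° (east) — does not cross 180°.
Total crossings: 2.

2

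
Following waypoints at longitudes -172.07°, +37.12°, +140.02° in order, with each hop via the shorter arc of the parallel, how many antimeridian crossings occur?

Leg 1: -172.07° → +37.12°, shortest Δλ = -150.81° (west) — crosses 180°.
Leg 2: +37.12° → +140.02°, shortest Δλ = 102.9° (east) — does not cross 180°.
Total crossings: 1.

1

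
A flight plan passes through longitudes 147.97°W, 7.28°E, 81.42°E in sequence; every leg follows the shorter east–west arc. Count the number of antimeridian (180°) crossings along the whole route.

Leg 1: -147.97° → +7.28°, shortest Δλ = 155.25° (east) — does not cross 180°.
Leg 2: +7.28° → +81.42°, shortest Δλ = 74.14° (east) — does not cross 180°.
Total crossings: 0.

0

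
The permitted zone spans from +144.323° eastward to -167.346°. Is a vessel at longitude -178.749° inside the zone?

Band width going east from +144.323° to -167.346°: ((-167.346 − 144.323) mod 360) = 48.331°.
Offset of -178.749° east of the west edge: ((-178.749 − 144.323) mod 360) = 36.928°.
36.928° ≤ 48.331° ⇒ inside.

Yes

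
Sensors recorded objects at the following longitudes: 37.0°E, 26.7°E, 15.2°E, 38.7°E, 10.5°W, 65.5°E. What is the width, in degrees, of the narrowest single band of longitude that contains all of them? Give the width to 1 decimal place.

76.0°

Sort the longitudes: -10.5°, +15.2°, +26.7°, +37.0°, +38.7°, +65.5°.
Eastward gaps between consecutive values (wrapping around): 25.7°, 11.5°, 10.3°, 1.7°, 26.8°, 284.0°.
Largest gap = 284.0° ⇒ minimal covering band is its complement: 360° − 284.0° = 76.0°.
Band runs from -10.5° eastward to +65.5°.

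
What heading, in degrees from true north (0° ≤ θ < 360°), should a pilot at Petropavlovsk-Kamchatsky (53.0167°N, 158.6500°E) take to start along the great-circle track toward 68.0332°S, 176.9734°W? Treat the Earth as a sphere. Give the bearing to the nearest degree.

Δλ = -176.9734 − 158.6500 = -335.6234°; wrapped into (−180°, 180°]: 24.3766°.
θ = atan2( sin Δλ · cos φ₂ , cos φ₁ · sin φ₂ − sin φ₁ · cos φ₂ · cos Δλ )
  = atan2(0.15439, -0.83008) = 169.464° → normalised to [0°, 360°): 169.464°.

169°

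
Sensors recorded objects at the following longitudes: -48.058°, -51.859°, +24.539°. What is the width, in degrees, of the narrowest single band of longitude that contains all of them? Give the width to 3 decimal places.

76.398°

Sort the longitudes: -51.859°, -48.058°, +24.539°.
Eastward gaps between consecutive values (wrapping around): 3.801°, 72.597°, 283.602°.
Largest gap = 283.602° ⇒ minimal covering band is its complement: 360° − 283.602° = 76.398°.
Band runs from -51.859° eastward to +24.539°.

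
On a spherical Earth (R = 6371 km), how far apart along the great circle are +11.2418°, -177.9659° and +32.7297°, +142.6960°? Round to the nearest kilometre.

4666 km

Δλ = 142.6960 − -177.9659 = 320.6619°; wrapped into (−180°, 180°]: -39.3381°.
Δφ = 32.7297 − 11.2418 = 21.4879°.
a = sin²(Δφ/2) + cos φ₁ · cos φ₂ · sin²(Δλ/2) = 0.128227.
c = 2·atan2(√a, √(1−a)) = 0.73244 rad → d = 6371·c ≈ 4666.37 km.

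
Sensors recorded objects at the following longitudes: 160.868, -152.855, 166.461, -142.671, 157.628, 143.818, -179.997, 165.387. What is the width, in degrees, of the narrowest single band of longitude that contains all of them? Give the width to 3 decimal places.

73.511°

Sort the longitudes: -179.997°, -152.855°, -142.671°, +143.818°, +157.628°, +160.868°, +165.387°, +166.461°.
Eastward gaps between consecutive values (wrapping around): 27.142°, 10.184°, 286.489°, 13.810°, 3.240°, 4.519°, 1.074°, 13.542°.
Largest gap = 286.489° ⇒ minimal covering band is its complement: 360° − 286.489° = 73.511°.
Band runs from +143.818° eastward to -142.671°, crossing the antimeridian.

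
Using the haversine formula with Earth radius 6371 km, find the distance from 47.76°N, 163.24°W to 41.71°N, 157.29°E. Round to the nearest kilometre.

3153 km

Δλ = 157.29 − -163.24 = 320.53°; wrapped into (−180°, 180°]: -39.47°.
Δφ = 41.71 − 47.76 = -6.05°.
a = sin²(Δφ/2) + cos φ₁ · cos φ₂ · sin²(Δλ/2) = 0.060005.
c = 2·atan2(√a, √(1−a)) = 0.49496 rad → d = 6371·c ≈ 3153.37 km.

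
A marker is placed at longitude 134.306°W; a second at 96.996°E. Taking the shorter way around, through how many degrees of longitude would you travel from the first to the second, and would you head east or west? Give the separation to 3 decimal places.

Raw difference: 96.996 − -134.306 = 231.302°.
Normalise into (−180°, 180°]: 231.302° − 360° = -128.698°.
Negative ⇒ the second point lies to the west; separation 128.698°.

128.698° west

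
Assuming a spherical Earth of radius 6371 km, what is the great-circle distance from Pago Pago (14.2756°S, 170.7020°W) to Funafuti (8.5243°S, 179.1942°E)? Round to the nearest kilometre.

1273 km

Δλ = 179.1942 − -170.7020 = 349.8962°; wrapped into (−180°, 180°]: -10.1038°.
Δφ = -8.5243 − -14.2756 = 5.7513°.
a = sin²(Δφ/2) + cos φ₁ · cos φ₂ · sin²(Δλ/2) = 0.009949.
c = 2·atan2(√a, √(1−a)) = 0.19982 rad → d = 6371·c ≈ 1273.04 km.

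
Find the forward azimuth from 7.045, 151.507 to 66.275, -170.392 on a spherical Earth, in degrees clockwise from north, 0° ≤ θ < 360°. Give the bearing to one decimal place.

15.9°

Δλ = -170.392 − 151.507 = -321.899°; wrapped into (−180°, 180°]: 38.101°.
θ = atan2( sin Δλ · cos φ₂ , cos φ₁ · sin φ₂ − sin φ₁ · cos φ₂ · cos Δλ )
  = atan2(0.24827, 0.86974) = 15.931° → normalised to [0°, 360°): 15.931°.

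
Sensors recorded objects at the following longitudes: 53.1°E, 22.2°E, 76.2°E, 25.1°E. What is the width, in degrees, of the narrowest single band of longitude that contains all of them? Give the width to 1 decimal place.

54.0°

Sort the longitudes: +22.2°, +25.1°, +53.1°, +76.2°.
Eastward gaps between consecutive values (wrapping around): 2.9°, 28.0°, 23.1°, 306.0°.
Largest gap = 306.0° ⇒ minimal covering band is its complement: 360° − 306.0° = 54.0°.
Band runs from +22.2° eastward to +76.2°.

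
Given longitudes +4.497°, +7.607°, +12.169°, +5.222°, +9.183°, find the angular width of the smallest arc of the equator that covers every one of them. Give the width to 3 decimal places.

7.672°

Sort the longitudes: +4.497°, +5.222°, +7.607°, +9.183°, +12.169°.
Eastward gaps between consecutive values (wrapping around): 0.725°, 2.385°, 1.576°, 2.986°, 352.328°.
Largest gap = 352.328° ⇒ minimal covering band is its complement: 360° − 352.328° = 7.672°.
Band runs from +4.497° eastward to +12.169°.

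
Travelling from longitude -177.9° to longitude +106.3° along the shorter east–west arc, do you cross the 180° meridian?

Naïve |106.3 − -177.9| = 284.2° > 180°, so the shorter arc goes the other way round — across 180°.
Signed shortest Δλ = ((106.3 − -177.9 + 180) mod 360) − 180 = -75.8°.
Going west by 75.8° from -177.9° passes through 180° before reaching +106.3°.

Yes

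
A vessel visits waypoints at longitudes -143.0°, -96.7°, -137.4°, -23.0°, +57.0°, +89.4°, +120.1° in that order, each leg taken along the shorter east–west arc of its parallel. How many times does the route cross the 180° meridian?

0

Leg 1: -143.0° → -96.7°, shortest Δλ = 46.3° (east) — does not cross 180°.
Leg 2: -96.7° → -137.4°, shortest Δλ = -40.7° (west) — does not cross 180°.
Leg 3: -137.4° → -23.0°, shortest Δλ = 114.4° (east) — does not cross 180°.
Leg 4: -23.0° → +57.0°, shortest Δλ = 80.0° (east) — does not cross 180°.
Leg 5: +57.0° → +89.4°, shortest Δλ = 32.4° (east) — does not cross 180°.
Leg 6: +89.4° → +120.1°, shortest Δλ = 30.7° (east) — does not cross 180°.
Total crossings: 0.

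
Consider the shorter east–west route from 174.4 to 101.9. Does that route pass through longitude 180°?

No

Signed shortest Δλ = ((101.9 − 174.4 + 180) mod 360) − 180 = -72.5°.
Going west by 72.5° from +174.4° reaches +101.9° without touching 180°.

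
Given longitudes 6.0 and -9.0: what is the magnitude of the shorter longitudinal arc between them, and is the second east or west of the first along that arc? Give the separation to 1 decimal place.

15.0° west

Raw difference: -9.0 − 6.0 = -15.0°.
Normalise into (−180°, 180°]: -15.0° stays -15.0°.
Negative ⇒ the second point lies to the west; separation 15.0°.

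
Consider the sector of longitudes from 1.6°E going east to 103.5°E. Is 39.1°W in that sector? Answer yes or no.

No

Band width going east from +1.6° to +103.5°: ((103.5 − 1.6) mod 360) = 101.9°.
Offset of -39.1° east of the west edge: ((-39.1 − 1.6) mod 360) = 319.3°.
319.3° > 101.9° ⇒ outside.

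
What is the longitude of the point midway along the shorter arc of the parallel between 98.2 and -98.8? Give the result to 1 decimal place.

Signed shortest Δλ from +98.2° to -98.8° is +163.0°.
Midpoint longitude = +98.2° + (+163.0°)/2 = +98.2° + 81.5° = +179.7°.
(The naïve average (+98.2 + -98.8)/2 = -0.3° is on the wrong side of the globe.)

+179.7°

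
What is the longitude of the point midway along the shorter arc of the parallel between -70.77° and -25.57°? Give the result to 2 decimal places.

Signed shortest Δλ from -70.77° to -25.57° is +45.20°.
Midpoint longitude = -70.77° + (+45.20°)/2 = -70.77° + 22.60° = -48.17°.

-48.17°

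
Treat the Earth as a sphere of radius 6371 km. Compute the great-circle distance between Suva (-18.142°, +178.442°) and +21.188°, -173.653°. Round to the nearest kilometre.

4457 km

Δλ = -173.653 − 178.442 = -352.095°; wrapped into (−180°, 180°]: 7.905°.
Δφ = 21.188 − -18.142 = 39.330°.
a = sin²(Δφ/2) + cos φ₁ · cos φ₂ · sin²(Δλ/2) = 0.117456.
c = 2·atan2(√a, √(1−a)) = 0.69962 rad → d = 6371·c ≈ 4457.26 km.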